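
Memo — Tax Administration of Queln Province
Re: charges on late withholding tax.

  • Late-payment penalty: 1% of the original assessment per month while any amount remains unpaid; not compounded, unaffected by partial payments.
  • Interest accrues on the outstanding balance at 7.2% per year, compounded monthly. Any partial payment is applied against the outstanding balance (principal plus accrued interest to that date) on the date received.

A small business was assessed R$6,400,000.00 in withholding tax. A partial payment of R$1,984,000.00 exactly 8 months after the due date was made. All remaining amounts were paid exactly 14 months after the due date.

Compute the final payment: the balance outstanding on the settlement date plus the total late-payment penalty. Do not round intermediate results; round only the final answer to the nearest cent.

Monthly rate = 7.2% ÷ 12 = 0.6%
Balance at month 8: R$6,400,000.0000 × (1 + 0.006)^8 = R$6,713,729.1978…
After R$1,984,000.00 payment: R$6,713,729.1978… − R$1,984,000.00 = R$4,729,729.1978…
Balance at month 14: R$4,729,729.1978… × (1 + 0.006)^6 = R$4,902,574.0273…
Penalty: 14 × 1% × R$6,400,000.00 = R$896,000.00
Final settlement = outstanding balance + penalty = R$4,902,574.0273… + R$896,000.00 = R$5,798,574.03

R$5,798,574.03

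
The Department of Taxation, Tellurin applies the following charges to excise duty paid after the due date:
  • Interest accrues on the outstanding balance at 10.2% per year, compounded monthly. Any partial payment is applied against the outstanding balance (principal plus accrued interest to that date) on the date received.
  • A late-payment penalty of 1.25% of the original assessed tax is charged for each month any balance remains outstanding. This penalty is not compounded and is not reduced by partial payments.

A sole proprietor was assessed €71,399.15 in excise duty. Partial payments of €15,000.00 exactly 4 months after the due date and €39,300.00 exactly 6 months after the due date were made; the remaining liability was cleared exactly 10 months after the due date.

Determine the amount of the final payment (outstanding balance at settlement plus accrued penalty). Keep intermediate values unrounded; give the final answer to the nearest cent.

Monthly rate = 10.2% ÷ 12 = 0.85%
Balance at month 4: €71,399.1500 × (1 + 0.0085)^4 = €73,857.8484…
After €15,000.00 payment: €73,857.8484… − €15,000.00 = €58,857.8484…
Balance at month 6: €58,857.8484… × (1 + 0.0085)^2 = €59,862.6843…
After €39,300.00 payment: €59,862.6843… − €39,300.00 = €20,562.6843…
Balance at month 10: €20,562.6843… × (1 + 0.0085)^4 = €21,270.7801…
Penalty: 10 × 1.25% × €71,399.15 = €8,924.89…
Final settlement = outstanding balance + penalty = €21,270.7801… + €8,924.89… = €30,195.67

€30,195.67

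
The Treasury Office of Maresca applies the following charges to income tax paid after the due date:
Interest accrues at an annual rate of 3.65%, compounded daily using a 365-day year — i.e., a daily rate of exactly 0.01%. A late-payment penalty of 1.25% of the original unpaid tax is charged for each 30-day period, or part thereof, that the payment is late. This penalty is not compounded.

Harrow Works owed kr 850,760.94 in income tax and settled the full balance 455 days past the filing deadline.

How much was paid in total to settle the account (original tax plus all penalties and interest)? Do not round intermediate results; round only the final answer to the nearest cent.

kr 1,060,514.88

Penalty periods: ⌈455/30⌉ = 16; penalty = 16 × 1.25% × kr 850,760.94 = kr 170,152.19…
Interest: kr 850,760.94 × ((1 + 0.0001)^455 − 1) = kr 850,760.94 × 0.04654862… = kr 39,601.7510…
Total = kr 850,760.94 + kr 170,152.1880 + kr 39,601.7510… = kr 1,060,514.88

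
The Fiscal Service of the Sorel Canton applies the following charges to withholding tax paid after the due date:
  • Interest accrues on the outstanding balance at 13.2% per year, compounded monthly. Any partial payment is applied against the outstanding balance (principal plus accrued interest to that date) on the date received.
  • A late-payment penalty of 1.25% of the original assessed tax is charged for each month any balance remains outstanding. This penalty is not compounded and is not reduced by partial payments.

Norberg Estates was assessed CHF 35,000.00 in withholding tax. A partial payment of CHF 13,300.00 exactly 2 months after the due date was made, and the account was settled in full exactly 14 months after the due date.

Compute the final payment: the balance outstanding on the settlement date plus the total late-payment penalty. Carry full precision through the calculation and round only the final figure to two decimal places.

Monthly rate = 13.2% ÷ 12 = 1.1%
Balance at month 2: CHF 35,000.0000 × (1 + 0.011)^2 = CHF 35,774.2350
After CHF 13,300.00 payment: CHF 35,774.2350 − CHF 13,300.00 = CHF 22,474.2350
Balance at month 14: CHF 22,474.2350 × (1 + 0.011)^12 = CHF 25,627.0599…
Penalty: 14 × 1.25% × CHF 35,000.00 = CHF 6,125.00
Final settlement = outstanding balance + penalty = CHF 25,627.0599… + CHF 6,125.00 = CHF 31,752.06

CHF 31,752.06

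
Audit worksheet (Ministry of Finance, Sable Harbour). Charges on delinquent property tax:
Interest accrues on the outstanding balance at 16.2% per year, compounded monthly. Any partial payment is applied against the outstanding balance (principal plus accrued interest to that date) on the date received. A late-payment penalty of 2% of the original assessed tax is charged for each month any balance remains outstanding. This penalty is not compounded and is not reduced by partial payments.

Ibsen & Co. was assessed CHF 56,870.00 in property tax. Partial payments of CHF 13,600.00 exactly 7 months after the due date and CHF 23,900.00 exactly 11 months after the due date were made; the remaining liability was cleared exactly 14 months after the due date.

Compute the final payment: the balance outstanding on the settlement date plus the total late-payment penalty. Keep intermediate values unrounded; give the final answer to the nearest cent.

CHF 44,718.57

Monthly rate = 16.2% ÷ 12 = 1.35%
Balance at month 7: CHF 56,870.0000 × (1 + 0.0135)^7 = CHF 62,466.8346…
After CHF 13,600.00 payment: CHF 62,466.8346… − CHF 13,600.00 = CHF 48,866.8346…
Balance at month 11: CHF 48,866.8346… × (1 + 0.0135)^4 = CHF 51,559.5621…
After CHF 23,900.00 payment: CHF 51,559.5621… − CHF 23,900.00 = CHF 27,659.5621…
Balance at month 14: CHF 27,659.5621… × (1 + 0.0135)^3 = CHF 28,794.9653…
Penalty: 14 × 2% × CHF 56,870.00 = CHF 15,923.60
Final settlement = outstanding balance + penalty = CHF 28,794.9653… + CHF 15,923.60 = CHF 44,718.57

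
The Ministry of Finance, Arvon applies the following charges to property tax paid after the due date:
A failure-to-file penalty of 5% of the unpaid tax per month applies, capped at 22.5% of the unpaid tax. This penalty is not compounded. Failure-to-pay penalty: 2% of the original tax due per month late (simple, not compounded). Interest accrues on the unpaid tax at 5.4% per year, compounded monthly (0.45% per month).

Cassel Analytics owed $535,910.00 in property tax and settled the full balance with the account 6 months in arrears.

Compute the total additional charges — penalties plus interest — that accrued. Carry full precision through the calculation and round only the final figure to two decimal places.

$199,522.28

Failure-to-file: 6 × 5% × $535,910.00 = $160,773.00, capped at 22.5% × $535,910.00 = $120,579.75
Failure-to-pay penalty: 6 × 2% × $535,910.00 = $64,309.20
Interest: $535,910.00 × ((1 + 0.0045)^6 − 1) = $535,910.00 × 0.0273056… = $14,633.3327…
Penalties + interest = $184,888.9500 + $14,633.3327… = $199,522.28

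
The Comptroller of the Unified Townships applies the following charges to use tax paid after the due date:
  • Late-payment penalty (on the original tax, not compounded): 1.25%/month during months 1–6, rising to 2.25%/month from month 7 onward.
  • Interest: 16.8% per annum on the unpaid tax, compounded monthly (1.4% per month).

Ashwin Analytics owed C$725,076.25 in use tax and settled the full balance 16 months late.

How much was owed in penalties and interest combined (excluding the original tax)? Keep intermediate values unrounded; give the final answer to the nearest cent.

C$398,160.37

Penalty, months 1–6: 6 × 1.25% × C$725,076.25 = C$54,380.72…
Penalty, months 7–16: 10 × 2.25% × C$725,076.25 = C$163,142.16…
Interest: C$725,076.25 × ((1 + 0.014)^16 − 1) = C$725,076.25 × 0.2491290… = C$180,637.4978…
Penalties + interest = C$217,522.8750 + C$180,637.4978… = C$398,160.37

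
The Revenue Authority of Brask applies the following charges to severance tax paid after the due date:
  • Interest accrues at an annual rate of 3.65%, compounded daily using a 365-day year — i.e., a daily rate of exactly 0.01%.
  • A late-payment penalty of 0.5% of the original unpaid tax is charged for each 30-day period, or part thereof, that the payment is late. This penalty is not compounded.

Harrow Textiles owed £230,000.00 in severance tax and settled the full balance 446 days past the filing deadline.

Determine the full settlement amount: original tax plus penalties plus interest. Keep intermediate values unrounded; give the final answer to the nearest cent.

Penalty periods: ⌈446/30⌉ = 15; penalty = 15 × 0.5% × £230,000.00 = £17,250.00
Interest: £230,000.00 × ((1 + 0.0001)^446 − 1) = £230,000.00 × 0.04560720… = £10,489.6562…
Total = £230,000.00 + £17,250.0000 + £10,489.6562… = £257,739.66

£257,739.66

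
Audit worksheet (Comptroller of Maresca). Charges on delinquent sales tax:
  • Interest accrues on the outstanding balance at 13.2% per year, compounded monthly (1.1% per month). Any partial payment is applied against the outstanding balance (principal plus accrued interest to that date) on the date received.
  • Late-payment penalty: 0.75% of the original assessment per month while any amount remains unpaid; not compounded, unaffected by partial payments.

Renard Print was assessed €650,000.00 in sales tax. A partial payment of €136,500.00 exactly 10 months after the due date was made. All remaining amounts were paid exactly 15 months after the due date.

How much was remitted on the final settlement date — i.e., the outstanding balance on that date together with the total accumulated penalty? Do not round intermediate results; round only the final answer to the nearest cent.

Balance at month 10: €650,000.0000 × (1 + 0.011)^10 = €725,145.0931…
After €136,500.00 payment: €725,145.0931… − €136,500.00 = €588,645.0931…
Balance at month 15: €588,645.0931… × (1 + 0.011)^5 = €621,740.7119…
Penalty: 15 × 0.75% × €650,000.00 = €73,125.00
Final settlement = outstanding balance + penalty = €621,740.7119… + €73,125.00 = €694,865.71

€694,865.71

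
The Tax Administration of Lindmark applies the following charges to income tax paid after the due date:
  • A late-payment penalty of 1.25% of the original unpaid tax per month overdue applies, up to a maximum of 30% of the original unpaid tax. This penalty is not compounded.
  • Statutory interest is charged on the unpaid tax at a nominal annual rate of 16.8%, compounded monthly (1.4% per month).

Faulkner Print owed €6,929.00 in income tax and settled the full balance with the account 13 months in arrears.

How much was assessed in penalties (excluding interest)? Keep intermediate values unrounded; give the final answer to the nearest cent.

Penalty: 13 × 1.25% × €6,929.00 = €1,125.96… (below the 30% cap of €2,078.70)

€1,125.96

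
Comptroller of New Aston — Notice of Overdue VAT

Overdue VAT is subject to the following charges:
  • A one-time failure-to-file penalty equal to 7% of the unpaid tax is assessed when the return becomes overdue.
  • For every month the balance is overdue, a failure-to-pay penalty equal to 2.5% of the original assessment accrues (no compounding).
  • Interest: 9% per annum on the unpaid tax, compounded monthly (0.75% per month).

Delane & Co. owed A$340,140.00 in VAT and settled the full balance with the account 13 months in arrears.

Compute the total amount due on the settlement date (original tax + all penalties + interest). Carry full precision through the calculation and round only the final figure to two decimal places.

Failure-to-file penalty: 7% × A$340,140.00 = A$23,809.80
Failure-to-pay penalty: 13 × 2.5% × A$340,140.00 = A$110,545.50
Interest: A$340,140.00 × ((1 + 0.0075)^13 − 1) = A$340,140.00 × 0.1020104… = A$34,697.8343…
Total = A$340,140.00 + A$134,355.3000 + A$34,697.8343… = A$509,193.13

A$509,193.13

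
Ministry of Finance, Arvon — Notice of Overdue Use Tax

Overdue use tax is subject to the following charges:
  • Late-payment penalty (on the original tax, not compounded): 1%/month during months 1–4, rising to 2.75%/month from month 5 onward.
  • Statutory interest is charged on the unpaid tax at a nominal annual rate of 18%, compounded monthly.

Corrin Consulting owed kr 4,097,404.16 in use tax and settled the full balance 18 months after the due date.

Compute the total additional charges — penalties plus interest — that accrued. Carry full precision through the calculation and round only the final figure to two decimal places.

kr 3,000,695.57

Penalty, months 1–4: 4 × 1% × kr 4,097,404.16 = kr 163,896.17…
Penalty, months 5–18: 14 × 2.75% × kr 4,097,404.16 = kr 1,577,500.60…
Interest (18%/yr ÷ 12 = 1.5%/month): kr 4,097,404.16 × ((1 + 0.015)^18 − 1) = kr 1,259,298.7998…
Penalties + interest = kr 1,741,396.7680 + kr 1,259,298.7998… = kr 3,000,695.57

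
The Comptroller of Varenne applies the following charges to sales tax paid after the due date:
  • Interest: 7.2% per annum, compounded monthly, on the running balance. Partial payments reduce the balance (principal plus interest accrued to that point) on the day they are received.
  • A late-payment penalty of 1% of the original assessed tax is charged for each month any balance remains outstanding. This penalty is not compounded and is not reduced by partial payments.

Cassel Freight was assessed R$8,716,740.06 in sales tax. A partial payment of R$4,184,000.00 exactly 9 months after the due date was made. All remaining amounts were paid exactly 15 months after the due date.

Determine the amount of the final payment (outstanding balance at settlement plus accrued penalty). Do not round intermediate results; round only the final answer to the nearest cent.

Monthly rate = 7.2% ÷ 12 = 0.6%
Balance at month 9: R$8,716,740.0600 × (1 + 0.006)^9 = R$9,198,900.5069…
After R$4,184,000.00 payment: R$9,198,900.5069… − R$4,184,000.00 = R$5,014,900.5069…
Balance at month 15: R$5,014,900.5069… × (1 + 0.006)^6 = R$5,198,166.7335…
Penalty: 15 × 1% × R$8,716,740.06 = R$1,307,511.01…
Final settlement = outstanding balance + penalty = R$5,198,166.7335… + R$1,307,511.01… = R$6,505,677.74

R$6,505,677.74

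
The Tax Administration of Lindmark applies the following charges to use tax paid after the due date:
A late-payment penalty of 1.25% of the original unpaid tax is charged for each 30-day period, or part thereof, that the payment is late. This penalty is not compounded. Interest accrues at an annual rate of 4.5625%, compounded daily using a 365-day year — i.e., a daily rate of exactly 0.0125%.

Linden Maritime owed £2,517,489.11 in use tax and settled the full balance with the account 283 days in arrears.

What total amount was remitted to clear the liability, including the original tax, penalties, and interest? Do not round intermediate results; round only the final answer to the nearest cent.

£2,922,819.58

Penalty periods: ⌈283/30⌉ = 10; penalty = 10 × 1.25% × £2,517,489.11 = £314,686.14…
Interest: £2,517,489.11 × ((1 + 0.000125)^283 − 1) = £2,517,489.11 × 0.03600585… = £90,644.3319…
Total = £2,517,489.11 + £314,686.1388… + £90,644.3319… = £2,922,819.58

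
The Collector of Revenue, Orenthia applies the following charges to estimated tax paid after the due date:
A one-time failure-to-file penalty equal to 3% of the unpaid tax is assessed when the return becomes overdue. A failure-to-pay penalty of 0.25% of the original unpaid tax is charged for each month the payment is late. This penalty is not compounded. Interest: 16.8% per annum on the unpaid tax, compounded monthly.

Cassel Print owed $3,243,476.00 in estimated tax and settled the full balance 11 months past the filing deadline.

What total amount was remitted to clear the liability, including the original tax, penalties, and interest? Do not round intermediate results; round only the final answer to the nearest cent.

Failure-to-file penalty: 3% × $3,243,476.00 = $97,304.28
Failure-to-pay penalty: 11 × 0.25% × $3,243,476.00 = $89,195.59
Interest (16.8%/yr ÷ 12 = 1.4%/month): $3,243,476.00 × ((1 + 0.014)^11 − 1) = $535,970.4272…
Total = $3,243,476.00 + $186,499.8700 + $535,970.4272… = $3,965,946.30

$3,965,946.30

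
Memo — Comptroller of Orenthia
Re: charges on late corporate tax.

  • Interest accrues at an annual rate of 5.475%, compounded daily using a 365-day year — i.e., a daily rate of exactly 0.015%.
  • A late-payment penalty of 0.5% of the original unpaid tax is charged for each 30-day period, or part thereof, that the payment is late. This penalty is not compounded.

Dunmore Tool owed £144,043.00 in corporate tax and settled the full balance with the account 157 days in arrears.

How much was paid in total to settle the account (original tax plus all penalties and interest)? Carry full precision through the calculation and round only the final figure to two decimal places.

Penalty periods: ⌈157/30⌉ = 6; penalty = 6 × 0.5% × £144,043.00 = £4,321.29
Interest: £144,043.00 × ((1 + 0.00015)^157 − 1) = £144,043.00 × 0.02382768… = £3,432.2109…
Total = £144,043.00 + £4,321.2900 + £3,432.2109… = £151,796.50

£151,796.50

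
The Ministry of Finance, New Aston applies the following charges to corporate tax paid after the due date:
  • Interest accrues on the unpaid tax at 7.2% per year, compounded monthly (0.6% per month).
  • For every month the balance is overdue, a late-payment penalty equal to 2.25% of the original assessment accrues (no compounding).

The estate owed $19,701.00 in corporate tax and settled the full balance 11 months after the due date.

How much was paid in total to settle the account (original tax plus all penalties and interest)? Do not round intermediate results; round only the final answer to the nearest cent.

$25,916.98

Late-payment penalty: 11 × 2.25% × $19,701.00 = $4,876.00…
Interest: $19,701.00 × ((1 + 0.006)^11 − 1) = $19,701.00 × 0.0680161… = $1,339.9846…
Total = $19,701.00 + $4,875.9975 + $1,339.9846… = $25,916.98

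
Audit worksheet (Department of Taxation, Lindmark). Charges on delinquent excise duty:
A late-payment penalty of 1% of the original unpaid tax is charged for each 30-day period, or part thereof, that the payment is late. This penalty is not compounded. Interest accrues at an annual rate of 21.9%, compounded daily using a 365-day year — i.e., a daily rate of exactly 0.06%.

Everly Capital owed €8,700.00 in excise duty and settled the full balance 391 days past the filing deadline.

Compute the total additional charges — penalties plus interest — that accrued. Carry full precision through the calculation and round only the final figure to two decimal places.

Penalty periods: ⌈391/30⌉ = 14; penalty = 14 × 1% × €8,700.00 = €1,218.00
Interest: €8,700.00 × ((1 + 0.0006)^391 − 1) = €8,700.00 × 0.26431396… = €2,299.5314…
Penalties + interest = €1,218.0000 + €2,299.5314… = €3,517.53

€3,517.53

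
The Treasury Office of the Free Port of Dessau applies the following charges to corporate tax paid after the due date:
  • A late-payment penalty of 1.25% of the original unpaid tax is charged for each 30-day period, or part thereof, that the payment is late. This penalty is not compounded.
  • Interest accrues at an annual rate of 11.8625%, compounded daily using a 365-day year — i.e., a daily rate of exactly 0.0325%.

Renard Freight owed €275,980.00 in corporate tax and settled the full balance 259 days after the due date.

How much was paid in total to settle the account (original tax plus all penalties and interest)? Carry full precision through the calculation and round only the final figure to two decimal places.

€331,260.00

Penalty periods: ⌈259/30⌉ = 9; penalty = 9 × 1.25% × €275,980.00 = €31,047.75
Interest: €275,980.00 × ((1 + 0.000325)^259 − 1) = €275,980.00 × 0.08780437… = €24,232.2498…
Total = €275,980.00 + €31,047.7500 + €24,232.2498… = €331,260.00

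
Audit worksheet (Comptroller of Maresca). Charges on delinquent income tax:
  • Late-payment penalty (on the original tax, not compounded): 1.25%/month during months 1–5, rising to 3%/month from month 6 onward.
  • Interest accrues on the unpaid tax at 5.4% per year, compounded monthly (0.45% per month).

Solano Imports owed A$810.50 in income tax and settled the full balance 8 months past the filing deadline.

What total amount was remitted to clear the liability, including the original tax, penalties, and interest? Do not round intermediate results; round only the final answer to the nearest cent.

Penalty, months 1–5: 5 × 1.25% × A$810.50 = A$50.66…
Penalty, months 6–8: 3 × 3% × A$810.50 = A$72.95…
Interest: A$810.50 × ((1 + 0.0045)^8 − 1) = A$810.50 × 0.0365721… = A$29.6417…
Total = A$810.50 + A$123.6013… + A$29.6417… = A$963.74

A$963.74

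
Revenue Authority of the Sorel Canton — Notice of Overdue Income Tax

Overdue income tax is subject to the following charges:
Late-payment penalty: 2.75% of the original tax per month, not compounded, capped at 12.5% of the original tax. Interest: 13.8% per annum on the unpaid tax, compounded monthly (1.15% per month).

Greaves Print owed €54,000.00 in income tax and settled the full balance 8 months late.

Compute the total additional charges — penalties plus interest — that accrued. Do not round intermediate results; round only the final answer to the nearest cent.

€11,922.63

Penalty (uncapped): 8 × 2.75% × €54,000.00 = €11,880.00; cap = 12.5% × €54,000.00 = €6,750.00 → penalty = €6,750.00
Interest: €54,000.00 × ((1 + 0.0115)^8 − 1) = €54,000.00 × 0.0957894… = €5,172.6279…
Penalties + interest = €6,750.0000 + €5,172.6279… = €11,922.63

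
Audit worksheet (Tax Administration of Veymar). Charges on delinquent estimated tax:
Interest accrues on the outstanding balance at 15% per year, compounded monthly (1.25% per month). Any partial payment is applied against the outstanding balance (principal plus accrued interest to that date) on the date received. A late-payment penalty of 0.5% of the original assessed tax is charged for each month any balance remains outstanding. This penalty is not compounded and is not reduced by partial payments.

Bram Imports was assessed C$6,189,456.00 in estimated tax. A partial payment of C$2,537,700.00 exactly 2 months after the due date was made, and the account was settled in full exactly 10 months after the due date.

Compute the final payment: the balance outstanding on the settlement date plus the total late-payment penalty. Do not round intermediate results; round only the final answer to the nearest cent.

Balance at month 2: C$6,189,456.0000 × (1 + 0.0125)^2 = C$6,345,159.5025
After C$2,537,700.00 payment: C$6,345,159.5025 − C$2,537,700.00 = C$3,807,459.5025
Balance at month 10: C$3,807,459.5025 × (1 + 0.0125)^8 = C$4,205,286.1013…
Penalty: 10 × 0.5% × C$6,189,456.00 = C$309,472.80
Final settlement = outstanding balance + penalty = C$4,205,286.1013… + C$309,472.80 = C$4,514,758.90

C$4,514,758.90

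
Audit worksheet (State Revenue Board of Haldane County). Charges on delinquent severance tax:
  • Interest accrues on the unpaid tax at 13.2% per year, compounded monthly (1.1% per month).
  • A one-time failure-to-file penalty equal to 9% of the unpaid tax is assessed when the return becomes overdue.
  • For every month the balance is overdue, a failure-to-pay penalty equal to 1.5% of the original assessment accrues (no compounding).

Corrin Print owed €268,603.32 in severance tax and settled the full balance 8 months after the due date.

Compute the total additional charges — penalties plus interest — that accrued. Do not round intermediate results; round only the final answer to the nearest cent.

Failure-to-file penalty: 9% × €268,603.32 = €24,174.30…
Failure-to-pay penalty = 1.5% × €268,603.32 × 8 mo = €32,232.40…
Interest: €268,603.32 × ((1 + 0.011)^8 − 1) = €268,603.32 × 0.0914636… = €24,567.4185…
Penalties + interest = €56,406.6972 + €24,567.4185… = €80,974.12

€80,974.12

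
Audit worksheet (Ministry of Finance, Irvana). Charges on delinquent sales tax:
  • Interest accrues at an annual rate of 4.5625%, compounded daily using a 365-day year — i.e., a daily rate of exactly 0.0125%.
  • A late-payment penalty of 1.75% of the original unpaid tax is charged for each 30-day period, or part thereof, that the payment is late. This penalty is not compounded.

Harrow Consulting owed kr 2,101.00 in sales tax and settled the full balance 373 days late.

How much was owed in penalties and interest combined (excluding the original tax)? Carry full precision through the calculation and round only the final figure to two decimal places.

Penalty periods: ⌈373/30⌉ = 13; penalty = 13 × 1.75% × kr 2,101.00 = kr 477.98…
Interest: kr 2,101.00 × ((1 + 0.000125)^373 − 1) = kr 2,101.00 × 0.04772598… = kr 100.2723…
Penalties + interest = kr 477.9775 + kr 100.2723… = kr 578.25

kr 578.25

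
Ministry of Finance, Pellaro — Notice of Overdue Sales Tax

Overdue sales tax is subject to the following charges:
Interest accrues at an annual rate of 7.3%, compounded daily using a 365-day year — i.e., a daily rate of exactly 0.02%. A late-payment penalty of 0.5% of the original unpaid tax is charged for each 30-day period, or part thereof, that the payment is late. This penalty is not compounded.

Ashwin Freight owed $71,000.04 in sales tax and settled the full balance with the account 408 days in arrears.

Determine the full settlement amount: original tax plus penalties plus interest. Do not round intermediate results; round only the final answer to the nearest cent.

Penalty periods: ⌈408/30⌉ = 14; penalty = 14 × 0.5% × $71,000.04 = $4,970.00…
Interest: $71,000.04 × ((1 + 0.0002)^408 − 1) = $71,000.04 × 0.08501286… = $6,035.9166…
Total = $71,000.04 + $4,970.0028 + $6,035.9166… = $82,005.96

$82,005.96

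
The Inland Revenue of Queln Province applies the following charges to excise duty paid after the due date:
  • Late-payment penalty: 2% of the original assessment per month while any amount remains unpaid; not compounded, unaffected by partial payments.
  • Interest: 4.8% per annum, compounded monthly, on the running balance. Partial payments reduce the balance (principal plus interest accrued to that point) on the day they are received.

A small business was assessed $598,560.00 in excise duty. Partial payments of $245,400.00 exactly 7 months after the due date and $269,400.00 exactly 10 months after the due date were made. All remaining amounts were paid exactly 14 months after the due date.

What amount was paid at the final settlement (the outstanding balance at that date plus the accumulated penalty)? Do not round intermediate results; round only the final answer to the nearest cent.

$274,471.22

Monthly rate = 4.8% ÷ 12 = 0.4%
Balance at month 7: $598,560.0000 × (1 + 0.004)^7 = $615,522.1423…
After $245,400.00 payment: $615,522.1423… − $245,400.00 = $370,122.1423…
Balance at month 10: $370,122.1423… × (1 + 0.004)^3 = $374,581.3976…
After $269,400.00 payment: $374,581.3976… − $269,400.00 = $105,181.3976…
Balance at month 14: $105,181.3976… × (1 + 0.004)^4 = $106,874.4243…
Penalty: 14 × 2% × $598,560.00 = $167,596.80
Final settlement = outstanding balance + penalty = $106,874.4243… + $167,596.80 = $274,471.22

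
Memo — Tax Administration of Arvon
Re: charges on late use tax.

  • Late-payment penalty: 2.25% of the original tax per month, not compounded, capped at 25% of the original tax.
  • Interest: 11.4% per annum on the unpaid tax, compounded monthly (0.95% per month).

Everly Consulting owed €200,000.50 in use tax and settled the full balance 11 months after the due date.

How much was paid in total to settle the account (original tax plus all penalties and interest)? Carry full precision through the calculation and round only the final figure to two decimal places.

€271,422.27

Penalty: 11 × 2.25% × €200,000.50 = €49,500.12… (below the 25% cap of €50,000.13…)
Interest: €200,000.50 × ((1 + 0.0095)^11 − 1) = €200,000.50 × 0.1096079… = €21,921.6430…
Total = €200,000.50 + €49,500.1238… + €21,921.6430… = €271,422.27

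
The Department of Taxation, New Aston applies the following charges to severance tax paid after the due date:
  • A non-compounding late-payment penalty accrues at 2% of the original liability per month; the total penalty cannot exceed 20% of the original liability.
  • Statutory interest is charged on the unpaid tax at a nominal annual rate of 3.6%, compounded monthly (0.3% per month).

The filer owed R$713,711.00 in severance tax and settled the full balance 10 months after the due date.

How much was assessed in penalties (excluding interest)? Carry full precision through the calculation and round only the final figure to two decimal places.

R$142,742.20

Penalty (uncapped): 10 × 2% × R$713,711.00 = R$142,742.20; cap = 20% × R$713,711.00 = R$142,742.20 → penalty = R$142,742.20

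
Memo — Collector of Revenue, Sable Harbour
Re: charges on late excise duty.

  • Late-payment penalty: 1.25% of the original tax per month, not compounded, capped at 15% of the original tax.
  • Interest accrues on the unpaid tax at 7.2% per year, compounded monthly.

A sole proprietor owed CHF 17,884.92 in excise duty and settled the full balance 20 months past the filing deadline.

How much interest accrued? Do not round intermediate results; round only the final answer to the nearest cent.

Interest (7.2%/yr ÷ 12 = 0.6%/month): CHF 17,884.92 × ((1 + 0.006)^20 − 1) = CHF 2,273.0417…

CHF 2,273.04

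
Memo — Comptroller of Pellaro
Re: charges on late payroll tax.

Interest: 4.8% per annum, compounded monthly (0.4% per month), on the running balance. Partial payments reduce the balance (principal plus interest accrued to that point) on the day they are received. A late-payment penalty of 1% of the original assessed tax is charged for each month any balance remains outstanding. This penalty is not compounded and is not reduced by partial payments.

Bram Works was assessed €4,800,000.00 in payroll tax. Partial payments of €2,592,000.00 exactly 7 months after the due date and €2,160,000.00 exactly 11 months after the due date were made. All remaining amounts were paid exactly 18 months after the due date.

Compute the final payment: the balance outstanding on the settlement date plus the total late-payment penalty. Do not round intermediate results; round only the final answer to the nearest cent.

Balance at month 7: €4,800,000.0000 × (1 + 0.004)^7 = €4,936,023.5951…
After €2,592,000.00 payment: €4,936,023.5951… − €2,592,000.00 = €2,344,023.5951…
Balance at month 11: €2,344,023.5951… × (1 + 0.004)^4 = €2,381,753.5996…
After €2,160,000.00 payment: €2,381,753.5996… − €2,160,000.00 = €221,753.5996…
Balance at month 18: €221,753.5996… × (1 + 0.004)^7 = €228,037.7083…
Penalty: 18 × 1% × €4,800,000.00 = €864,000.00
Final settlement = outstanding balance + penalty = €228,037.7083… + €864,000.00 = €1,092,037.71

€1,092,037.71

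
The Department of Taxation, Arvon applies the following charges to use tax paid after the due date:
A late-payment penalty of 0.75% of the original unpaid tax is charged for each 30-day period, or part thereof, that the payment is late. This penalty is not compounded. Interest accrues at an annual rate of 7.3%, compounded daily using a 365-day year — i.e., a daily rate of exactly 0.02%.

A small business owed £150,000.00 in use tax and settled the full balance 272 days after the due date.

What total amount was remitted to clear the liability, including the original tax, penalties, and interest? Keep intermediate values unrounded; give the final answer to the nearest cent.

Penalty periods: ⌈272/30⌉ = 10; penalty = 10 × 0.75% × £150,000.00 = £11,250.00
Interest: £150,000.00 × ((1 + 0.0002)^272 − 1) = £150,000.00 × 0.05590114… = £8,385.1706…
Total = £150,000.00 + £11,250.0000 + £8,385.1706… = £169,635.17

£169,635.17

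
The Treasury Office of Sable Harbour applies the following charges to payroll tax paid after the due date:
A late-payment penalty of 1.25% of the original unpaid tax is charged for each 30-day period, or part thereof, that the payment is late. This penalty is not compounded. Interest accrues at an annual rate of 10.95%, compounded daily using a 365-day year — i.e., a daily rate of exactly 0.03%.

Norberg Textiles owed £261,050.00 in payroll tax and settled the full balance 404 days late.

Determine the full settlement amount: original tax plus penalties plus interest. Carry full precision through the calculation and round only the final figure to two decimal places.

£340,364.86

Penalty periods: ⌈404/30⌉ = 14; penalty = 14 × 1.25% × £261,050.00 = £45,683.75
Interest: £261,050.00 × ((1 + 0.0003)^404 − 1) = £261,050.00 × 0.12883014… = £33,631.1085…
Total = £261,050.00 + £45,683.7500 + £33,631.1085… = £340,364.86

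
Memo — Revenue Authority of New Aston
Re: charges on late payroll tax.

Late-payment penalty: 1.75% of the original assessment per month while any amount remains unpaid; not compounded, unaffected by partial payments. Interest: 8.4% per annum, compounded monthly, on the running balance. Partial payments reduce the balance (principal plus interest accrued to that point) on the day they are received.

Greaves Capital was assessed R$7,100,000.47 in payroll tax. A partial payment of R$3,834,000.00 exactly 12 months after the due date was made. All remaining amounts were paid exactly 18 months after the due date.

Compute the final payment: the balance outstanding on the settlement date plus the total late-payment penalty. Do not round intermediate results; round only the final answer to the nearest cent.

R$6,288,497.36

Monthly rate = 8.4% ÷ 12 = 0.7%
Balance at month 12: R$7,100,000.4700 × (1 + 0.007)^12 = R$7,719,906.2106…
After R$3,834,000.00 payment: R$7,719,906.2106… − R$3,834,000.00 = R$3,885,906.2106…
Balance at month 18: R$3,885,906.2106… × (1 + 0.007)^6 = R$4,051,997.2102…
Penalty: 18 × 1.75% × R$7,100,000.47 = R$2,236,500.15…
Final settlement = outstanding balance + penalty = R$4,051,997.2102… + R$2,236,500.15… = R$6,288,497.36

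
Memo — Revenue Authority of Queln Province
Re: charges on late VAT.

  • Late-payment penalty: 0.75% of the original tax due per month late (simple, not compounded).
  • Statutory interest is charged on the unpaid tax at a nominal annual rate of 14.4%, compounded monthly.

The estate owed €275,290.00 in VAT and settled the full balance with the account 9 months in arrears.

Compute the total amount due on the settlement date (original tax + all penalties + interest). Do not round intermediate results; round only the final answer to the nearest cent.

€325,071.19

Late-payment penalty = 0.75% × €275,290.00 × 9 mo = €18,582.08…
Interest (14.4%/yr ÷ 12 = 1.2%/month): €275,290.00 × ((1 + 0.012)^9 − 1) = €31,199.1102…
Total = €275,290.00 + €18,582.0750 + €31,199.1102… = €325,071.19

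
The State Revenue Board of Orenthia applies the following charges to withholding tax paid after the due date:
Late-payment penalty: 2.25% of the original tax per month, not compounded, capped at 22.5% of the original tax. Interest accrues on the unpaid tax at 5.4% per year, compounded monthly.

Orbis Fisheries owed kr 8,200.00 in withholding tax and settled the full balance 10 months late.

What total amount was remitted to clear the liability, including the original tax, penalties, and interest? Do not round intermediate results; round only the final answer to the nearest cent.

Penalty (uncapped): 10 × 2.25% × kr 8,200.00 = kr 1,845.00; cap = 22.5% × kr 8,200.00 = kr 1,845.00 → penalty = kr 1,845.00
Interest (5.4%/yr ÷ 12 = 0.45%/month): kr 8,200.00 × ((1 + 0.0045)^10 − 1) = kr 376.5626…
Total = kr 8,200.00 + kr 1,845.0000 + kr 376.5626… = kr 10,421.56

kr 10,421.56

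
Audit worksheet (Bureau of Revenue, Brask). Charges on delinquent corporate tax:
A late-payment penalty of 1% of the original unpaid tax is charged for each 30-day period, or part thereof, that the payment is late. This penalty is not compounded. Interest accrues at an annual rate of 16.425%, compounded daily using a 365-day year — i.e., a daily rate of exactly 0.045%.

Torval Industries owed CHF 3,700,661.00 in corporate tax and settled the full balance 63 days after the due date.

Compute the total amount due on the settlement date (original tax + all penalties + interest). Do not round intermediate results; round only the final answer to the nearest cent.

Penalty periods: ⌈63/30⌉ = 3; penalty = 3 × 1% × CHF 3,700,661.00 = CHF 111,019.83
Interest: CHF 3,700,661.00 × ((1 + 0.00045)^63 − 1) = CHF 3,700,661.00 × 0.02874913… = CHF 106,390.7683…
Total = CHF 3,700,661.00 + CHF 111,019.8300 + CHF 106,390.7683… = CHF 3,918,071.60

CHF 3,918,071.60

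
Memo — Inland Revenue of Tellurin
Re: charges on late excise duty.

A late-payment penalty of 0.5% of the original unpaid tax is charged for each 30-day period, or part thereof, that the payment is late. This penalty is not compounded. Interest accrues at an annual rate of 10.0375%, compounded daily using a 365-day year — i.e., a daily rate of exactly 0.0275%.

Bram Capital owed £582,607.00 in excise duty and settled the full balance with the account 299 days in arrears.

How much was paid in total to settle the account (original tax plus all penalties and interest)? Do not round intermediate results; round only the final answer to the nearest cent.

£661,659.66

Penalty periods: ⌈299/30⌉ = 10; penalty = 10 × 0.5% × £582,607.00 = £29,130.35
Interest: £582,607.00 × ((1 + 0.000275)^299 − 1) = £582,607.00 × 0.08568779… = £49,922.3076…
Total = £582,607.00 + £29,130.3500 + £49,922.3076… = £661,659.66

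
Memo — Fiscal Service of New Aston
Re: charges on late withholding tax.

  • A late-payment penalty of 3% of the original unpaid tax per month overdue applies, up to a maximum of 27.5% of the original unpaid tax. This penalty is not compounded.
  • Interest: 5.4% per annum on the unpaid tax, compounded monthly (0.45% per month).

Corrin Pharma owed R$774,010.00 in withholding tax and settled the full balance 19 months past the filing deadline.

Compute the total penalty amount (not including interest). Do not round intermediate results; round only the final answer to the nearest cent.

Penalty (uncapped): 19 × 3% × R$774,010.00 = R$441,185.70; cap = 27.5% × R$774,010.00 = R$212,852.75 → penalty = R$212,852.75

R$212,852.75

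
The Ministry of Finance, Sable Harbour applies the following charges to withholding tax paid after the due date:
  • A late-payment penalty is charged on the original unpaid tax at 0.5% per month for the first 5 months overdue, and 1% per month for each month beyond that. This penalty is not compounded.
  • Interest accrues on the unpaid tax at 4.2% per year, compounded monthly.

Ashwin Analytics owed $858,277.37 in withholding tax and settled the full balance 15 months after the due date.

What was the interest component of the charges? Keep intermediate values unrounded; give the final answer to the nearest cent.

Interest (4.2%/yr ÷ 12 = 0.35%/month): $858,277.37 × ((1 + 0.0035)^15 − 1) = $46,180.4417…

$46,180.44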